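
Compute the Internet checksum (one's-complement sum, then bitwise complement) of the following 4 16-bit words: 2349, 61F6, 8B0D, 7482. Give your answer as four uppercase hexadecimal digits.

One's-complement addition (fold any carry out of bit 15 back into bit 0):
  0x2349 + 0x61F6 = 0x0853F
  0x853F + 0x8B0D = 0x1104C → wrap carry → 0x104D
  0x104D + 0x7482 = 0x084CF
One's-complement sum = 0x84CF.
Checksum = ~0x84CF & 0xFFFF = 0x7B30.

7B30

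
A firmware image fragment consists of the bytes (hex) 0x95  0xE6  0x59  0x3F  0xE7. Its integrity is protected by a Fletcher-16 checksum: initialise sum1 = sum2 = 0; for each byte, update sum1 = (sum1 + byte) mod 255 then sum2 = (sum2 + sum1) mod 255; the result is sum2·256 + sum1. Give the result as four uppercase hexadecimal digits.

F9FC

Running sums (mod 255):
  after byte 0 (0x95): sum1=149, sum2=149
  after byte 1 (0xE6): sum1=124, sum2=18
  after byte 2 (0x59): sum1=213, sum2=231
  after byte 3 (0x3F): sum1=21, sum2=252
  after byte 4 (0xE7): sum1=252, sum2=249
Checksum = sum2·256 + sum1 = 249·256 + 252 = 63996 = 0xF9FC.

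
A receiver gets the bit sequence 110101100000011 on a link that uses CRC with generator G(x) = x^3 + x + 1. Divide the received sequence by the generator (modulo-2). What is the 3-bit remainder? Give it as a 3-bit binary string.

111

Modulo-2 division of 110101100000011 by 1011:
  pos 0: 1101 XOR 1011 = 0110
  pos 1: 1100 XOR 1011 = 0111
  pos 2: 1111 XOR 1011 = 0100
  pos 3: 1001 XOR 1011 = 0010
  pos 5: 1000 XOR 1011 = 0011
  pos 7: 1100 XOR 1011 = 0111
  pos 8: 1110 XOR 1011 = 0101
  pos 9: 1010 XOR 1011 = 0001
Remainder = 111 (nonzero — an error is detected).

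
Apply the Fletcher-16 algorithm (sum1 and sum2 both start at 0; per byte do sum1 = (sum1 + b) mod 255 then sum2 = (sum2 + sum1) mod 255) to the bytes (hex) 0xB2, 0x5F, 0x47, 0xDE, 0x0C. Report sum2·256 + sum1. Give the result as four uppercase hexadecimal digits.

9A44

Running sums (mod 255):
  after byte 0 (0xB2): sum1=178, sum2=178
  after byte 1 (0x5F): sum1=18, sum2=196
  after byte 2 (0x47): sum1=89, sum2=30
  after byte 3 (0xDE): sum1=56, sum2=86
  after byte 4 (0x0C): sum1=68, sum2=154
Checksum = sum2·256 + sum1 = 154·256 + 68 = 39492 = 0x9A44.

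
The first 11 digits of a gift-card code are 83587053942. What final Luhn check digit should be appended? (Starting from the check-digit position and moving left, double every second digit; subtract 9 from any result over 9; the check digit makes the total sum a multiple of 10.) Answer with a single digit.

5

Partial digits right→left: 2 4 9 3 5 0 7 8 5 3 8
Double every second digit counting from the check-digit position (so the 1st, 3rd, 5th, ... of the partial from the right).
  doubled (with −9 where >9): 4 9 1 5 1 7 → sum 27
  kept as-is: 4 3 0 8 3 → sum 18
Total = 27 + 18 = 45.
Check digit = (10 − (45 mod 10)) mod 10 = 5.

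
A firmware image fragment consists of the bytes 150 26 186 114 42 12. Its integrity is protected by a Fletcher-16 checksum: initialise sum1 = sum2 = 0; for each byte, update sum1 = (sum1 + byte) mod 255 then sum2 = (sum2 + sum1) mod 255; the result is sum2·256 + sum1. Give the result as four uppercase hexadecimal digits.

Running sums (mod 255):
  after byte 0 (150): sum1=150, sum2=150
  after byte 1 (26): sum1=176, sum2=71
  after byte 2 (186): sum1=107, sum2=178
  after byte 3 (114): sum1=221, sum2=144
  after byte 4 (42): sum1=8, sum2=152
  after byte 5 (12): sum1=20, sum2=172
Checksum = sum2·256 + sum1 = 172·256 + 20 = 44052 = 0xAC14.

AC14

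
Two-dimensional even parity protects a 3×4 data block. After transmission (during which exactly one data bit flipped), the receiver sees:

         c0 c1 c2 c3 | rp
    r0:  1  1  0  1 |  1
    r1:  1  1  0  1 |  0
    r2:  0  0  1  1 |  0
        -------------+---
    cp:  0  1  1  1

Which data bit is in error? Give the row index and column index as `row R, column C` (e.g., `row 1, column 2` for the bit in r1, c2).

row 1, column 1

Recompute each row's even parity and compare to rp:
  r0: data parity 1, sent rp 1 → ok
  r1: data parity 1, sent rp 0 → mismatch
  r2: data parity 0, sent rp 0 → ok
Recompute each column's even parity and compare to cp:
  c0: data parity 0, sent cp 0 → ok
  c1: data parity 0, sent cp 1 → mismatch
  c2: data parity 1, sent cp 1 → ok
  c3: data parity 1, sent cp 1 → ok
Exactly one row (r1) and one column (c1) fail → the flipped bit is at their intersection.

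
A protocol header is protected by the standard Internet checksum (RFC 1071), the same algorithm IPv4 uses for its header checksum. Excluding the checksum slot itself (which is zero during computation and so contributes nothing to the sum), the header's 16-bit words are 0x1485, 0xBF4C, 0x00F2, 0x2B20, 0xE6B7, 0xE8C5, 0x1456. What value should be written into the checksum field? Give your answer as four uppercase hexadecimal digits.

One's-complement addition (fold any carry out of bit 15 back into bit 0):
  0x1485 + 0xBF4C = 0x0D3D1
  0xD3D1 + 0x00F2 = 0x0D4C3
  0xD4C3 + 0x2B20 = 0x0FFE3
  0xFFE3 + 0xE6B7 = 0x1E69A → wrap carry → 0xE69B
  0xE69B + 0xE8C5 = 0x1CF60 → wrap carry → 0xCF61
  0xCF61 + 0x1456 = 0x0E3B7
One's-complement sum = 0xE3B7.
Checksum = ~0xE3B7 & 0xFFFF = 0x1C48.

1C48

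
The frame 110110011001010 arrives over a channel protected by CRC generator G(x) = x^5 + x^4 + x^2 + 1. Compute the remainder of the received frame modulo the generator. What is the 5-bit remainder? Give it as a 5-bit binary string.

00000

Modulo-2 division of 110110011001010 by 110101:
  pos 0: 110110 XOR 110101 = 000011
  pos 4: 110110 XOR 110101 = 000011
  pos 8: 110101 XOR 110101 = 000000
Remainder = 00000 (zero — the frame passes the CRC check).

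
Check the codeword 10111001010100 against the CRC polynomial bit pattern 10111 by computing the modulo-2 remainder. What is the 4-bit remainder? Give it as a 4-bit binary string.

1000

Modulo-2 division of 10111001010100 by 10111:
  pos 0: 10111 XOR 10111 = 00000
  pos 7: 10101 XOR 10111 = 00010
Remainder = 1000 (nonzero — an error is detected).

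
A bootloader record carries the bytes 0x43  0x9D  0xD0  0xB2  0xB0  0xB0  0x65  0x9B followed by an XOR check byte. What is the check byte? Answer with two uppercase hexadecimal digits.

XOR the bytes together:
  start with 0x43
  0x43 ⊕ 0x9D = 0xDE
  0xDE ⊕ 0xD0 = 0x0E
  0x0E ⊕ 0xB2 = 0xBC
  0xBC ⊕ 0xB0 = 0x0C
  0x0C ⊕ 0xB0 = 0xBC
  0xBC ⊕ 0x65 = 0xD9
  0xD9 ⊕ 0x9B = 0x42

42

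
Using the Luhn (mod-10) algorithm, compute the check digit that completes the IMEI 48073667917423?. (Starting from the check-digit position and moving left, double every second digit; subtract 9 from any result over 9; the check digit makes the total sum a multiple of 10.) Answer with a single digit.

3

Partial digits right→left: 3 2 4 7 1 9 7 6 6 3 7 0 8 4
Double every second digit counting from the check-digit position (so the 1st, 3rd, 5th, ... of the partial from the right).
  doubled (with −9 where >9): 6 8 2 5 3 5 7 → sum 36
  kept as-is: 2 7 9 6 3 0 4 → sum 31
Total = 36 + 31 = 67.
Check digit = (10 − (67 mod 10)) mod 10 = 3.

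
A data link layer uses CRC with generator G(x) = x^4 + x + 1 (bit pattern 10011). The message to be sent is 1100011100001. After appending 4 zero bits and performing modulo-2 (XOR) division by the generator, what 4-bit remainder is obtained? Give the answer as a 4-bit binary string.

Append 4 zeros: 11000111000010000. Divide by 10011 (XOR where the leading bit is 1):
  pos 0: 11000 XOR 10011 = 01011
  pos 1: 10111 XOR 10011 = 00100
  pos 3: 10011 XOR 10011 = 00000
  pos 12: 10000 XOR 10011 = 00011
Remainder (last 4 bits) = 0011. This is the CRC / FCS.

0011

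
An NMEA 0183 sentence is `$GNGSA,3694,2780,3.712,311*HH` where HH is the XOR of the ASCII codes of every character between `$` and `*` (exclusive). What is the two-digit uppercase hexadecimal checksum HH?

43

XOR the ASCII codes of the payload characters:
  'G' = 0x47 → acc = 0x47
  'N' = 0x4E → acc = 0x09
  'G' = 0x47 → acc = 0x4E
  'S' = 0x53 → acc = 0x1D
  'A' = 0x41 → acc = 0x5C
  ',' = 0x2C → acc = 0x70
  '3' = 0x33 → acc = 0x43
  '6' = 0x36 → acc = 0x75
  '9' = 0x39 → acc = 0x4C
  '4' = 0x34 → acc = 0x78
  ',' = 0x2C → acc = 0x54
  '2' = 0x32 → acc = 0x66
  '7' = 0x37 → acc = 0x51
  '8' = 0x38 → acc = 0x69
  '0' = 0x30 → acc = 0x59
  ',' = 0x2C → acc = 0x75
  '3' = 0x33 → acc = 0x46
  '.' = 0x2E → acc = 0x68
  '7' = 0x37 → acc = 0x5F
  '1' = 0x31 → acc = 0x6E
  '2' = 0x32 → acc = 0x5C
  ',' = 0x2C → acc = 0x70
  '3' = 0x33 → acc = 0x43
  '1' = 0x31 → acc = 0x72
  '1' = 0x31 → acc = 0x43
Checksum = 0x43.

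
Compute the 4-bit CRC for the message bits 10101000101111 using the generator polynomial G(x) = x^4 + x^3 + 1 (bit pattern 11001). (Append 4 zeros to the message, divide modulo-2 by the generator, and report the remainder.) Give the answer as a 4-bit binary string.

1100

Append 4 zeros: 101010001011110000. Divide by 11001 (XOR where the leading bit is 1):
  pos 0: 10101 XOR 11001 = 01100
  pos 1: 11000 XOR 11001 = 00001
  pos 5: 10010 XOR 11001 = 01011
  pos 6: 10111 XOR 11001 = 01110
  pos 7: 11101 XOR 11001 = 00100
  pos 9: 10011 XOR 11001 = 01010
  pos 10: 10100 XOR 11001 = 01101
  pos 11: 11010 XOR 11001 = 00011
Remainder (last 4 bits) = 1100. This is the CRC / FCS.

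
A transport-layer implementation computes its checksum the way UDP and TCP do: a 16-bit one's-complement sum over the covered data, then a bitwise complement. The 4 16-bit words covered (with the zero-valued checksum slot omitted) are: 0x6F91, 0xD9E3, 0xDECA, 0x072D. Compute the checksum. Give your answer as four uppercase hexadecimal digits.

D092

One's-complement addition (fold any carry out of bit 15 back into bit 0):
  0x6F91 + 0xD9E3 = 0x14974 → wrap carry → 0x4975
  0x4975 + 0xDECA = 0x1283F → wrap carry → 0x2840
  0x2840 + 0x072D = 0x02F6D
One's-complement sum = 0x2F6D.
Checksum = ~0x2F6D & 0xFFFF = 0xD092.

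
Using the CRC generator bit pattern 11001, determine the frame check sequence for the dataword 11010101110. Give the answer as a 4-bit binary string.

Append 4 zeros: 110101011100000. Divide by 11001 (XOR where the leading bit is 1):
  pos 0: 11010 XOR 11001 = 00011
  pos 3: 11101 XOR 11001 = 00100
  pos 5: 10011 XOR 11001 = 01010
  pos 6: 10100 XOR 11001 = 01101
  pos 7: 11010 XOR 11001 = 00011
  pos 10: 11000 XOR 11001 = 00001
Remainder (last 4 bits) = 0001. This is the CRC / FCS.

0001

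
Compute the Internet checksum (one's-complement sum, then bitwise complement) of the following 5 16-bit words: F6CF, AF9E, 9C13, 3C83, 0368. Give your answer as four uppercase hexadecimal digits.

7D92

One's-complement addition (fold any carry out of bit 15 back into bit 0):
  0xF6CF + 0xAF9E = 0x1A66D → wrap carry → 0xA66E
  0xA66E + 0x9C13 = 0x14281 → wrap carry → 0x4282
  0x4282 + 0x3C83 = 0x07F05
  0x7F05 + 0x0368 = 0x0826D
One's-complement sum = 0x826D.
Checksum = ~0x826D & 0xFFFF = 0x7D92.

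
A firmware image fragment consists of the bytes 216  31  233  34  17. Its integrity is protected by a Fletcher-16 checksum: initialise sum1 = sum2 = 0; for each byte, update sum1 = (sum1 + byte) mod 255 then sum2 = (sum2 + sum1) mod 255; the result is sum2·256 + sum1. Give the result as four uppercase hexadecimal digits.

CB15

Running sums (mod 255):
  after byte 0 (216): sum1=216, sum2=216
  after byte 1 (31): sum1=247, sum2=208
  after byte 2 (233): sum1=225, sum2=178
  after byte 3 (34): sum1=4, sum2=182
  after byte 4 (17): sum1=21, sum2=203
Checksum = sum2·256 + sum1 = 203·256 + 21 = 51989 = 0xCB15.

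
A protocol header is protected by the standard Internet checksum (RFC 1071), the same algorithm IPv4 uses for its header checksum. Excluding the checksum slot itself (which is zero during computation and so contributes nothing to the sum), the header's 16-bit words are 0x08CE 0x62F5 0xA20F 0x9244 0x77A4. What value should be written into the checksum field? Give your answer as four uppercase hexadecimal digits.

E843

One's-complement addition (fold any carry out of bit 15 back into bit 0):
  0x08CE + 0x62F5 = 0x06BC3
  0x6BC3 + 0xA20F = 0x10DD2 → wrap carry → 0x0DD3
  0x0DD3 + 0x9244 = 0x0A017
  0xA017 + 0x77A4 = 0x117BB → wrap carry → 0x17BC
One's-complement sum = 0x17BC.
Checksum = ~0x17BC & 0xFFFF = 0xE843.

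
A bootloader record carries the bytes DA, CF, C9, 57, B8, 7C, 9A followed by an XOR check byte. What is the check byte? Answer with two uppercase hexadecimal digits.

D5

XOR the bytes together:
  start with 0xDA
  0xDA ⊕ 0xCF = 0x15
  0x15 ⊕ 0xC9 = 0xDC
  0xDC ⊕ 0x57 = 0x8B
  0x8B ⊕ 0xB8 = 0x33
  0x33 ⊕ 0x7C = 0x4F
  0x4F ⊕ 0x9A = 0xD5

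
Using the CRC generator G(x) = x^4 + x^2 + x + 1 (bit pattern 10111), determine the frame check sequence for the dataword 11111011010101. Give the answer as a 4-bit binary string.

0101

Append 4 zeros: 111110110101010000. Divide by 10111 (XOR where the leading bit is 1):
  pos 0: 11111 XOR 10111 = 01000
  pos 1: 10000 XOR 10111 = 00111
  pos 3: 11111 XOR 10111 = 01000
  pos 4: 10000 XOR 10111 = 00111
  pos 6: 11110 XOR 10111 = 01001
  pos 7: 10011 XOR 10111 = 00100
  pos 9: 10001 XOR 10111 = 00110
  pos 11: 11000 XOR 10111 = 01111
  pos 12: 11110 XOR 10111 = 01001
  pos 13: 10010 XOR 10111 = 00101
Remainder (last 4 bits) = 0101. This is the CRC / FCS.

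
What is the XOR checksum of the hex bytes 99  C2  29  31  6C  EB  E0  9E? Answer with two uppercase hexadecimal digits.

BA

XOR the bytes together:
  start with 0x99
  0x99 ⊕ 0xC2 = 0x5B
  0x5B ⊕ 0x29 = 0x72
  0x72 ⊕ 0x31 = 0x43
  0x43 ⊕ 0x6C = 0x2F
  0x2F ⊕ 0xEB = 0xC4
  0xC4 ⊕ 0xE0 = 0x24
  0x24 ⊕ 0x9E = 0xBA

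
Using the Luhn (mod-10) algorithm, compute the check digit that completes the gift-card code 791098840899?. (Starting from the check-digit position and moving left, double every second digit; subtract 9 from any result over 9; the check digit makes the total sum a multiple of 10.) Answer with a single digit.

6

Partial digits right→left: 9 9 8 0 4 8 8 9 0 1 9 7
Double every second digit counting from the check-digit position (so the 1st, 3rd, 5th, ... of the partial from the right).
  doubled (with −9 where >9): 9 7 8 7 0 9 → sum 40
  kept as-is: 9 0 8 9 1 7 → sum 34
Total = 40 + 34 = 74.
Check digit = (10 − (74 mod 10)) mod 10 = 6.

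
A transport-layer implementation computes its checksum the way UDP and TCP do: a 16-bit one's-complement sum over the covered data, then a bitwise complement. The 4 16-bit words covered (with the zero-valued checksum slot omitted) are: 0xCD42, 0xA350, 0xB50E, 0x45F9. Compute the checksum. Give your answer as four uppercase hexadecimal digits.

9464

One's-complement addition (fold any carry out of bit 15 back into bit 0):
  0xCD42 + 0xA350 = 0x17092 → wrap carry → 0x7093
  0x7093 + 0xB50E = 0x125A1 → wrap carry → 0x25A2
  0x25A2 + 0x45F9 = 0x06B9B
One's-complement sum = 0x6B9B.
Checksum = ~0x6B9B & 0xFFFF = 0x9464.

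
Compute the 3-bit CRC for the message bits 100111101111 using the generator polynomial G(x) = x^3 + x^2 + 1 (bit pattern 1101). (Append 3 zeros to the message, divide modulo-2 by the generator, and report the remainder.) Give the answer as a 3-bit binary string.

Append 3 zeros: 100111101111000. Divide by 1101 (XOR where the leading bit is 1):
  pos 0: 1001 XOR 1101 = 0100
  pos 1: 1001 XOR 1101 = 0100
  pos 2: 1001 XOR 1101 = 0100
  pos 3: 1001 XOR 1101 = 0100
  pos 4: 1000 XOR 1101 = 0101
  pos 5: 1011 XOR 1101 = 0110
  pos 6: 1101 XOR 1101 = 0000
  pos 10: 1100 XOR 1101 = 0001
Remainder (last 3 bits) = 010. This is the CRC / FCS.

010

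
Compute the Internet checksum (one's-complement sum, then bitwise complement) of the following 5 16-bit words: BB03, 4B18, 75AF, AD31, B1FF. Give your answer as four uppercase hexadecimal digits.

2503

One's-complement addition (fold any carry out of bit 15 back into bit 0):
  0xBB03 + 0x4B18 = 0x1061B → wrap carry → 0x061C
  0x061C + 0x75AF = 0x07BCB
  0x7BCB + 0xAD31 = 0x128FC → wrap carry → 0x28FD
  0x28FD + 0xB1FF = 0x0DAFC
One's-complement sum = 0xDAFC.
Checksum = ~0xDAFC & 0xFFFF = 0x2503.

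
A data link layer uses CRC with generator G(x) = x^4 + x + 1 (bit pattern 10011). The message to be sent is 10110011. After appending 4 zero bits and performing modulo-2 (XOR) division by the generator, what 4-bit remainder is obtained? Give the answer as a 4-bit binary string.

0100

Append 4 zeros: 101100110000. Divide by 10011 (XOR where the leading bit is 1):
  pos 0: 10110 XOR 10011 = 00101
  pos 2: 10101 XOR 10011 = 00110
  pos 4: 11010 XOR 10011 = 01001
  pos 5: 10010 XOR 10011 = 00001
Remainder (last 4 bits) = 0100. This is the CRC / FCS.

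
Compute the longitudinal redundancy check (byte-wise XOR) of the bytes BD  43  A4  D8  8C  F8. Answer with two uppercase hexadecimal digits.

XOR the bytes together:
  start with 0xBD
  0xBD ⊕ 0x43 = 0xFE
  0xFE ⊕ 0xA4 = 0x5A
  0x5A ⊕ 0xD8 = 0x82
  0x82 ⊕ 0x8C = 0x0E
  0x0E ⊕ 0xF8 = 0xF6

F6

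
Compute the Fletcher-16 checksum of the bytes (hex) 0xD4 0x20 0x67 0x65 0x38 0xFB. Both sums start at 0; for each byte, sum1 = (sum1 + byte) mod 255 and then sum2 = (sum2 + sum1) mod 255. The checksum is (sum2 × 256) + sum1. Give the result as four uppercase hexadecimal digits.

D7F5

Running sums (mod 255):
  after byte 0 (0xD4): sum1=212, sum2=212
  after byte 1 (0x20): sum1=244, sum2=201
  after byte 2 (0x67): sum1=92, sum2=38
  after byte 3 (0x65): sum1=193, sum2=231
  after byte 4 (0x38): sum1=249, sum2=225
  after byte 5 (0xFB): sum1=245, sum2=215
Checksum = sum2·256 + sum1 = 215·256 + 245 = 55285 = 0xD7F5.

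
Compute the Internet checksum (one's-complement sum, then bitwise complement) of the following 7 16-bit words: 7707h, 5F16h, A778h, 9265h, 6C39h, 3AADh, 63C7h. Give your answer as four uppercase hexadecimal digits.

One's-complement addition (fold any carry out of bit 15 back into bit 0):
  0x7707 + 0x5F16 = 0x0D61D
  0xD61D + 0xA778 = 0x17D95 → wrap carry → 0x7D96
  0x7D96 + 0x9265 = 0x10FFB → wrap carry → 0x0FFC
  0x0FFC + 0x6C39 = 0x07C35
  0x7C35 + 0x3AAD = 0x0B6E2
  0xB6E2 + 0x63C7 = 0x11AA9 → wrap carry → 0x1AAA
One's-complement sum = 0x1AAA.
Checksum = ~0x1AAA & 0xFFFF = 0xE555.

E555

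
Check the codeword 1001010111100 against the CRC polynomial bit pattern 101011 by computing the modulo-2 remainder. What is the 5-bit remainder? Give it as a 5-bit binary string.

Modulo-2 division of 1001010111100 by 101011:
  pos 0: 100101 XOR 101011 = 001110
  pos 2: 111001 XOR 101011 = 010010
  pos 3: 100101 XOR 101011 = 001110
  pos 5: 111011 XOR 101011 = 010000
  pos 6: 100000 XOR 101011 = 001011
Remainder = 10110 (nonzero — an error is detected).

10110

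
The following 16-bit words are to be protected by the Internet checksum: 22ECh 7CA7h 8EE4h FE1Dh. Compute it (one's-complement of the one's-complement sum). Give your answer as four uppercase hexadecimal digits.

One's-complement addition (fold any carry out of bit 15 back into bit 0):
  0x22EC + 0x7CA7 = 0x09F93
  0x9F93 + 0x8EE4 = 0x12E77 → wrap carry → 0x2E78
  0x2E78 + 0xFE1D = 0x12C95 → wrap carry → 0x2C96
One's-complement sum = 0x2C96.
Checksum = ~0x2C96 & 0xFFFF = 0xD369.

D369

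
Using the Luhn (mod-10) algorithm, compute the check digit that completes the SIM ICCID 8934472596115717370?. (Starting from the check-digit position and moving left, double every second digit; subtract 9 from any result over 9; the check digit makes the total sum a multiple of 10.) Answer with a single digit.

2

Partial digits right→left: 0 7 3 7 1 7 5 1 1 6 9 5 2 7 4 4 3 9 8
Double every second digit counting from the check-digit position (so the 1st, 3rd, 5th, ... of the partial from the right).
  doubled (with −9 where >9): 0 6 2 1 2 9 4 8 6 7 → sum 45
  kept as-is: 7 7 7 1 6 5 7 4 9 → sum 53
Total = 45 + 53 = 98.
Check digit = (10 − (98 mod 10)) mod 10 = 2.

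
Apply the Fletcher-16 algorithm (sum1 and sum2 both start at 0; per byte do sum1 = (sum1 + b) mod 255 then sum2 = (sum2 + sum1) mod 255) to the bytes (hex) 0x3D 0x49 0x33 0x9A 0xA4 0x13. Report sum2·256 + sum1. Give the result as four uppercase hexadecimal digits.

D60C

Running sums (mod 255):
  after byte 0 (0x3D): sum1=61, sum2=61
  after byte 1 (0x49): sum1=134, sum2=195
  after byte 2 (0x33): sum1=185, sum2=125
  after byte 3 (0x9A): sum1=84, sum2=209
  after byte 4 (0xA4): sum1=248, sum2=202
  after byte 5 (0x13): sum1=12, sum2=214
Checksum = sum2·256 + sum1 = 214·256 + 12 = 54796 = 0xD60C.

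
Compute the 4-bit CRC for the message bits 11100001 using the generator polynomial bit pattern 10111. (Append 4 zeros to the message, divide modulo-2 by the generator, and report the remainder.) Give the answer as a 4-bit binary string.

Append 4 zeros: 111000010000. Divide by 10111 (XOR where the leading bit is 1):
  pos 0: 11100 XOR 10111 = 01011
  pos 1: 10110 XOR 10111 = 00001
  pos 5: 10100 XOR 10111 = 00011
Remainder (last 4 bits) = 1100. This is the CRC / FCS.

1100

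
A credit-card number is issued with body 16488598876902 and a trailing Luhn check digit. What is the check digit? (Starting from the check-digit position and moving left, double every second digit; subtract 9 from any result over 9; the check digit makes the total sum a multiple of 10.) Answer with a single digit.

8

Partial digits right→left: 2 0 9 6 7 8 8 9 5 8 8 4 6 1
Double every second digit counting from the check-digit position (so the 1st, 3rd, 5th, ... of the partial from the right).
  doubled (with −9 where >9): 4 9 5 7 1 7 3 → sum 36
  kept as-is: 0 6 8 9 8 4 1 → sum 36
Total = 36 + 36 = 72.
Check digit = (10 − (72 mod 10)) mod 10 = 8.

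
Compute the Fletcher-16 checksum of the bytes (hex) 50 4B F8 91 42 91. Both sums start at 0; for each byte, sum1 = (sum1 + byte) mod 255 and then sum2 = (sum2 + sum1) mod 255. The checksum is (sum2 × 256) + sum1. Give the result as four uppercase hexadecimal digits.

09F9

Running sums (mod 255):
  after byte 0 (50): sum1=80, sum2=80
  after byte 1 (4B): sum1=155, sum2=235
  after byte 2 (F8): sum1=148, sum2=128
  after byte 3 (91): sum1=38, sum2=166
  after byte 4 (42): sum1=104, sum2=15
  after byte 5 (91): sum1=249, sum2=9
Checksum = sum2·256 + sum1 = 9·256 + 249 = 2553 = 0x09F9.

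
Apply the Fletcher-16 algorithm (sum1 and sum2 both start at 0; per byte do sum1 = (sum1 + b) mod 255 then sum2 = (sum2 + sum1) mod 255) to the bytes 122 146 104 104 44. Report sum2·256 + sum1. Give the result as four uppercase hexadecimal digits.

E40A

Running sums (mod 255):
  after byte 0 (122): sum1=122, sum2=122
  after byte 1 (146): sum1=13, sum2=135
  after byte 2 (104): sum1=117, sum2=252
  after byte 3 (104): sum1=221, sum2=218
  after byte 4 (44): sum1=10, sum2=228
Checksum = sum2·256 + sum1 = 228·256 + 10 = 58378 = 0xE40A.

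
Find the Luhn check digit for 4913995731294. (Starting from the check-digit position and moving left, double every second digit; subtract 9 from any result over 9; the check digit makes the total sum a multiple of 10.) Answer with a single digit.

Partial digits right→left: 4 9 2 1 3 7 5 9 9 3 1 9 4
Double every second digit counting from the check-digit position (so the 1st, 3rd, 5th, ... of the partial from the right).
  doubled (with −9 where >9): 8 4 6 1 9 2 8 → sum 38
  kept as-is: 9 1 7 9 3 9 → sum 38
Total = 38 + 38 = 76.
Check digit = (10 − (76 mod 10)) mod 10 = 4.

4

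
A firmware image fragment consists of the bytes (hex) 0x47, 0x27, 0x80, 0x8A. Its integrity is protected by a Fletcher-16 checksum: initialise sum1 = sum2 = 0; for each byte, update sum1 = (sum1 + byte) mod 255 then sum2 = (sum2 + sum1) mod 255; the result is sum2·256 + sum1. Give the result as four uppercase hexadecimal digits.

1E79

Running sums (mod 255):
  after byte 0 (0x47): sum1=71, sum2=71
  after byte 1 (0x27): sum1=110, sum2=181
  after byte 2 (0x80): sum1=238, sum2=164
  after byte 3 (0x8A): sum1=121, sum2=30
Checksum = sum2·256 + sum1 = 30·256 + 121 = 7801 = 0x1E79.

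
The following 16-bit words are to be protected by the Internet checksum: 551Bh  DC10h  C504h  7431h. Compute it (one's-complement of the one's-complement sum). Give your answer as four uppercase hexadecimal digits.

One's-complement addition (fold any carry out of bit 15 back into bit 0):
  0x551B + 0xDC10 = 0x1312B → wrap carry → 0x312C
  0x312C + 0xC504 = 0x0F630
  0xF630 + 0x7431 = 0x16A61 → wrap carry → 0x6A62
One's-complement sum = 0x6A62.
Checksum = ~0x6A62 & 0xFFFF = 0x959D.

959D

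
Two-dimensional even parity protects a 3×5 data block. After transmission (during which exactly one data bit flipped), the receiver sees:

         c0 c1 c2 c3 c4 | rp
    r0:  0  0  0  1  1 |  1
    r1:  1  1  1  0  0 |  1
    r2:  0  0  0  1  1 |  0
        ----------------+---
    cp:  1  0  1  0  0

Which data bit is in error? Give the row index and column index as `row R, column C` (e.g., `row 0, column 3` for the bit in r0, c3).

row 0, column 1

Recompute each row's even parity and compare to rp:
  r0: data parity 0, sent rp 1 → mismatch
  r1: data parity 1, sent rp 1 → ok
  r2: data parity 0, sent rp 0 → ok
Recompute each column's even parity and compare to cp:
  c0: data parity 1, sent cp 1 → ok
  c1: data parity 1, sent cp 0 → mismatch
  c2: data parity 1, sent cp 1 → ok
  c3: data parity 0, sent cp 0 → ok
  c4: data parity 0, sent cp 0 → ok
Exactly one row (r0) and one column (c1) fail → the flipped bit is at their intersection.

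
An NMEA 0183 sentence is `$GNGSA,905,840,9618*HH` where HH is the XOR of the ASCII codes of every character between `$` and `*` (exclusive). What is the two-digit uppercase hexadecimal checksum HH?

76

XOR the ASCII codes of the payload characters:
  'G' = 0x47 → acc = 0x47
  'N' = 0x4E → acc = 0x09
  'G' = 0x47 → acc = 0x4E
  'S' = 0x53 → acc = 0x1D
  'A' = 0x41 → acc = 0x5C
  ',' = 0x2C → acc = 0x70
  '9' = 0x39 → acc = 0x49
  '0' = 0x30 → acc = 0x79
  '5' = 0x35 → acc = 0x4C
  ',' = 0x2C → acc = 0x60
  '8' = 0x38 → acc = 0x58
  '4' = 0x34 → acc = 0x6C
  '0' = 0x30 → acc = 0x5C
  ',' = 0x2C → acc = 0x70
  '9' = 0x39 → acc = 0x49
  '6' = 0x36 → acc = 0x7F
  '1' = 0x31 → acc = 0x4E
  '8' = 0x38 → acc = 0x76
Checksum = 0x76.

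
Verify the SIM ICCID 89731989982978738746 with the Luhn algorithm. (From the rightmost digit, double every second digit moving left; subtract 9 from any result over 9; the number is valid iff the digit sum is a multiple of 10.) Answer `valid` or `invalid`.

From the right, keep odd positions and double even positions (subtract 9 from any doubled value over 9):
  doubled (positions 2,4,...): 8 7 5 5 4 9 7 2 5 7 → sum 59
  kept (positions 1,3,...): 6 7 3 8 9 8 9 9 3 9 → sum 71
Total = 130.
130 mod 10 = 0, so the number is valid.

valid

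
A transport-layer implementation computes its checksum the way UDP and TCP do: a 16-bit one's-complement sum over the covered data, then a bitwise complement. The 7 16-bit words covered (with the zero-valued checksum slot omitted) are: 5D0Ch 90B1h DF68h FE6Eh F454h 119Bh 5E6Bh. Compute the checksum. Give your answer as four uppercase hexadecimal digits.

One's-complement addition (fold any carry out of bit 15 back into bit 0):
  0x5D0C + 0x90B1 = 0x0EDBD
  0xEDBD + 0xDF68 = 0x1CD25 → wrap carry → 0xCD26
  0xCD26 + 0xFE6E = 0x1CB94 → wrap carry → 0xCB95
  0xCB95 + 0xF454 = 0x1BFE9 → wrap carry → 0xBFEA
  0xBFEA + 0x119B = 0x0D185
  0xD185 + 0x5E6B = 0x12FF0 → wrap carry → 0x2FF1
One's-complement sum = 0x2FF1.
Checksum = ~0x2FF1 & 0xFFFF = 0xD00E.

D00E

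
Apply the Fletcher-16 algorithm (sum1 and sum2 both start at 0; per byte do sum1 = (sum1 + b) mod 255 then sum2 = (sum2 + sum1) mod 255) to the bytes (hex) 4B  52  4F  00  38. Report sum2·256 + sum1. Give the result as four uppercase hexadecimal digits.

E725

Running sums (mod 255):
  after byte 0 (4B): sum1=75, sum2=75
  after byte 1 (52): sum1=157, sum2=232
  after byte 2 (4F): sum1=236, sum2=213
  after byte 3 (00): sum1=236, sum2=194
  after byte 4 (38): sum1=37, sum2=231
Checksum = sum2·256 + sum1 = 231·256 + 37 = 59173 = 0xE725.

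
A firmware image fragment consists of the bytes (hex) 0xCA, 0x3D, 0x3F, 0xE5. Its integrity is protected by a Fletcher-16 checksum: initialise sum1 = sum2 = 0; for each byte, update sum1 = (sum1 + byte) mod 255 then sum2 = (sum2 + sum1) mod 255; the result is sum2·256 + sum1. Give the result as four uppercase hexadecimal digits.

472D

Running sums (mod 255):
  after byte 0 (0xCA): sum1=202, sum2=202
  after byte 1 (0x3D): sum1=8, sum2=210
  after byte 2 (0x3F): sum1=71, sum2=26
  after byte 3 (0xE5): sum1=45, sum2=71
Checksum = sum2·256 + sum1 = 71·256 + 45 = 18221 = 0x472D.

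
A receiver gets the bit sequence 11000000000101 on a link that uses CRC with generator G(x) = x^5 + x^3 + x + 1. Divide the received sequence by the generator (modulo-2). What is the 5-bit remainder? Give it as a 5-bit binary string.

Modulo-2 division of 11000000000101 by 101011:
  pos 0: 110000 XOR 101011 = 011011
  pos 1: 110110 XOR 101011 = 011101
  pos 2: 111010 XOR 101011 = 010001
  pos 3: 100010 XOR 101011 = 001001
  pos 5: 100100 XOR 101011 = 001111
  pos 7: 111110 XOR 101011 = 010101
  pos 8: 101011 XOR 101011 = 000000
Remainder = 00000 (zero — the frame passes the CRC check).

00000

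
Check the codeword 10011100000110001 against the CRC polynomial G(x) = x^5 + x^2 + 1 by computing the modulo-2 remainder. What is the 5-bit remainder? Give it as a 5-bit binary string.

11010

Modulo-2 division of 10011100000110001 by 100101:
  pos 0: 100111 XOR 100101 = 000010
  pos 4: 100000 XOR 100101 = 000101
  pos 7: 101011 XOR 100101 = 001110
  pos 9: 111000 XOR 100101 = 011101
  pos 10: 111010 XOR 100101 = 011111
  pos 11: 111111 XOR 100101 = 011010
Remainder = 11010 (nonzero — an error is detected).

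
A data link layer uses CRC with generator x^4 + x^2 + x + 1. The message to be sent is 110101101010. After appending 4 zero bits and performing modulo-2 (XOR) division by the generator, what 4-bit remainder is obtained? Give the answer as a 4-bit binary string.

Append 4 zeros: 1101011010100000. Divide by 10111 (XOR where the leading bit is 1):
  pos 0: 11010 XOR 10111 = 01101
  pos 1: 11011 XOR 10111 = 01100
  pos 2: 11001 XOR 10111 = 01110
  pos 3: 11100 XOR 10111 = 01011
  pos 4: 10111 XOR 10111 = 00000
  pos 10: 10000 XOR 10111 = 00111
Remainder (last 4 bits) = 1110. This is the CRC / FCS.

1110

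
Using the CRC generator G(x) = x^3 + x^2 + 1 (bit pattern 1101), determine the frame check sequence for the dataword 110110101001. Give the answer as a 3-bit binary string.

Append 3 zeros: 110110101001000. Divide by 1101 (XOR where the leading bit is 1):
  pos 0: 1101 XOR 1101 = 0000
  pos 4: 1010 XOR 1101 = 0111
  pos 5: 1111 XOR 1101 = 0010
  pos 7: 1000 XOR 1101 = 0101
  pos 8: 1011 XOR 1101 = 0110
  pos 9: 1100 XOR 1101 = 0001
Remainder (last 3 bits) = 100. This is the CRC / FCS.

100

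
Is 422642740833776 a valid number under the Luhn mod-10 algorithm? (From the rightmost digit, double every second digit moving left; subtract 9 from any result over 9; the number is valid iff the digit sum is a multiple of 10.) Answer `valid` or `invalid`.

valid

From the right, keep odd positions and double even positions (subtract 9 from any doubled value over 9):
  doubled (positions 2,4,...): 5 6 7 8 4 3 4 → sum 37
  kept (positions 1,3,...): 6 7 3 0 7 4 2 4 → sum 33
Total = 70.
70 mod 10 = 0, so the number is valid.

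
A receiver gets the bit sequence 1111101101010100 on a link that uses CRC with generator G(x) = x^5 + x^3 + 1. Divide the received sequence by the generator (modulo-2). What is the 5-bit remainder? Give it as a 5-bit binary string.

00000

Modulo-2 division of 1111101101010100 by 101001:
  pos 0: 111110 XOR 101001 = 010111
  pos 1: 101111 XOR 101001 = 000110
  pos 4: 110101 XOR 101001 = 011100
  pos 5: 111000 XOR 101001 = 010001
  pos 6: 100011 XOR 101001 = 001010
  pos 8: 101001 XOR 101001 = 000000
Remainder = 00000 (zero — the frame passes the CRC check).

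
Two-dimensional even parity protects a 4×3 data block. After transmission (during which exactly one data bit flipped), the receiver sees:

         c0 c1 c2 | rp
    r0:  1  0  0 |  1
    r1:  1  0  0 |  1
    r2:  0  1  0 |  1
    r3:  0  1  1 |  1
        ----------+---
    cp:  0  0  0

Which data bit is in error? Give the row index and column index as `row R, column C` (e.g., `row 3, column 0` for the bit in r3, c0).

Recompute each row's even parity and compare to rp:
  r0: data parity 1, sent rp 1 → ok
  r1: data parity 1, sent rp 1 → ok
  r2: data parity 1, sent rp 1 → ok
  r3: data parity 0, sent rp 1 → mismatch
Recompute each column's even parity and compare to cp:
  c0: data parity 0, sent cp 0 → ok
  c1: data parity 0, sent cp 0 → ok
  c2: data parity 1, sent cp 0 → mismatch
Exactly one row (r3) and one column (c2) fail → the flipped bit is at their intersection.

row 3, column 2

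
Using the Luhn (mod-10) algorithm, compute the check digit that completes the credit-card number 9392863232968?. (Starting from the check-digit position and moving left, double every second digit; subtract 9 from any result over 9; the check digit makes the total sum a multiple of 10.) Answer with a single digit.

Partial digits right→left: 8 6 9 2 3 2 3 6 8 2 9 3 9
Double every second digit counting from the check-digit position (so the 1st, 3rd, 5th, ... of the partial from the right).
  doubled (with −9 where >9): 7 9 6 6 7 9 9 → sum 53
  kept as-is: 6 2 2 6 2 3 → sum 21
Total = 53 + 21 = 74.
Check digit = (10 − (74 mod 10)) mod 10 = 6.

6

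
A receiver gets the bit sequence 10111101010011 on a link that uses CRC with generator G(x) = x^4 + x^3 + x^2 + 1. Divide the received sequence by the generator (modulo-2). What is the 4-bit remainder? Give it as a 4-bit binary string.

Modulo-2 division of 10111101010011 by 11101:
  pos 0: 10111 XOR 11101 = 01010
  pos 1: 10101 XOR 11101 = 01000
  pos 2: 10000 XOR 11101 = 01101
  pos 3: 11011 XOR 11101 = 00110
  pos 5: 11001 XOR 11101 = 00100
  pos 7: 10000 XOR 11101 = 01101
  pos 8: 11011 XOR 11101 = 00110
Remainder = 1101 (nonzero — an error is detected).

1101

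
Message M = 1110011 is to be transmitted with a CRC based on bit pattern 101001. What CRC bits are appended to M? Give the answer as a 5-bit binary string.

11010

Append 5 zeros: 111001100000. Divide by 101001 (XOR where the leading bit is 1):
  pos 0: 111001 XOR 101001 = 010000
  pos 1: 100001 XOR 101001 = 001000
  pos 3: 100000 XOR 101001 = 001001
  pos 5: 100100 XOR 101001 = 001101
Remainder (last 5 bits) = 11010. This is the CRC / FCS.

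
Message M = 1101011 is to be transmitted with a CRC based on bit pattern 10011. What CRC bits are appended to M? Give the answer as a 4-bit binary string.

0011

Append 4 zeros: 11010110000. Divide by 10011 (XOR where the leading bit is 1):
  pos 0: 11010 XOR 10011 = 01001
  pos 1: 10011 XOR 10011 = 00000
  pos 6: 10000 XOR 10011 = 00011
Remainder (last 4 bits) = 0011. This is the CRC / FCS.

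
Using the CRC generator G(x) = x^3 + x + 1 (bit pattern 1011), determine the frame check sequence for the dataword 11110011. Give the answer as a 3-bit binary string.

Append 3 zeros: 11110011000. Divide by 1011 (XOR where the leading bit is 1):
  pos 0: 1111 XOR 1011 = 0100
  pos 1: 1000 XOR 1011 = 0011
  pos 3: 1101 XOR 1011 = 0110
  pos 4: 1101 XOR 1011 = 0110
  pos 5: 1100 XOR 1011 = 0111
  pos 6: 1110 XOR 1011 = 0101
  pos 7: 1010 XOR 1011 = 0001
Remainder (last 3 bits) = 001. This is the CRC / FCS.

001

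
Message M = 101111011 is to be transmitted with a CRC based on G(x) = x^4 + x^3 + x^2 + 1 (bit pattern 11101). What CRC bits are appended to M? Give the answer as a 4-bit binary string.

0010

Append 4 zeros: 1011110110000. Divide by 11101 (XOR where the leading bit is 1):
  pos 0: 10111 XOR 11101 = 01010
  pos 1: 10101 XOR 11101 = 01000
  pos 2: 10000 XOR 11101 = 01101
  pos 3: 11011 XOR 11101 = 00110
  pos 5: 11010 XOR 11101 = 00111
  pos 7: 11100 XOR 11101 = 00001
Remainder (last 4 bits) = 0010. This is the CRC / FCS.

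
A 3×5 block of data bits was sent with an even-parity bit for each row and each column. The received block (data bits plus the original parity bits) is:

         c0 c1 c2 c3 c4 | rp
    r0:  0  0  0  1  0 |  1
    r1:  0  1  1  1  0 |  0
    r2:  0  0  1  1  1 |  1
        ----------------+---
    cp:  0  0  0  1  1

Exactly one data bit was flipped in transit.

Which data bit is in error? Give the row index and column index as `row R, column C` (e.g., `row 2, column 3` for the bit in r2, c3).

Recompute each row's even parity and compare to rp:
  r0: data parity 1, sent rp 1 → ok
  r1: data parity 1, sent rp 0 → mismatch
  r2: data parity 1, sent rp 1 → ok
Recompute each column's even parity and compare to cp:
  c0: data parity 0, sent cp 0 → ok
  c1: data parity 1, sent cp 0 → mismatch
  c2: data parity 0, sent cp 0 → ok
  c3: data parity 1, sent cp 1 → ok
  c4: data parity 1, sent cp 1 → ok
Exactly one row (r1) and one column (c1) fail → the flipped bit is at their intersection.

row 1, column 1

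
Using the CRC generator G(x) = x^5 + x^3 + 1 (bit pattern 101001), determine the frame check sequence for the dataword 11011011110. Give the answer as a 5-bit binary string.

Append 5 zeros: 1101101111000000. Divide by 101001 (XOR where the leading bit is 1):
  pos 0: 110110 XOR 101001 = 011111
  pos 1: 111111 XOR 101001 = 010110
  pos 2: 101101 XOR 101001 = 000100
  pos 5: 100110 XOR 101001 = 001111
  pos 7: 111100 XOR 101001 = 010101
  pos 8: 101010 XOR 101001 = 000011
Remainder (last 5 bits) = 01100. This is the CRC / FCS.

01100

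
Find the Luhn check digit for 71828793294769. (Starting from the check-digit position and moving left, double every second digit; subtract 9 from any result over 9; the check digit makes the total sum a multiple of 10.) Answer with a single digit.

6

Partial digits right→left: 9 6 7 4 9 2 3 9 7 8 2 8 1 7
Double every second digit counting from the check-digit position (so the 1st, 3rd, 5th, ... of the partial from the right).
  doubled (with −9 where >9): 9 5 9 6 5 4 2 → sum 40
  kept as-is: 6 4 2 9 8 8 7 → sum 44
Total = 40 + 44 = 84.
Check digit = (10 − (84 mod 10)) mod 10 = 6.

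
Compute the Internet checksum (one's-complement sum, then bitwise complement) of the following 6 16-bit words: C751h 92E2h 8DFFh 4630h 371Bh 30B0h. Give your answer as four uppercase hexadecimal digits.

One's-complement addition (fold any carry out of bit 15 back into bit 0):
  0xC751 + 0x92E2 = 0x15A33 → wrap carry → 0x5A34
  0x5A34 + 0x8DFF = 0x0E833
  0xE833 + 0x4630 = 0x12E63 → wrap carry → 0x2E64
  0x2E64 + 0x371B = 0x0657F
  0x657F + 0x30B0 = 0x0962F
One's-complement sum = 0x962F.
Checksum = ~0x962F & 0xFFFF = 0x69D0.

69D0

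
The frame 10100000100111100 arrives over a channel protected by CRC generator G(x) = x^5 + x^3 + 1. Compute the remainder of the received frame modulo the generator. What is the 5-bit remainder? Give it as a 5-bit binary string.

Modulo-2 division of 10100000100111100 by 101001:
  pos 0: 101000 XOR 101001 = 000001
  pos 5: 100100 XOR 101001 = 001101
  pos 7: 110111 XOR 101001 = 011110
  pos 8: 111101 XOR 101001 = 010100
  pos 9: 101001 XOR 101001 = 000000
Remainder = 00000 (zero — the frame passes the CRC check).

00000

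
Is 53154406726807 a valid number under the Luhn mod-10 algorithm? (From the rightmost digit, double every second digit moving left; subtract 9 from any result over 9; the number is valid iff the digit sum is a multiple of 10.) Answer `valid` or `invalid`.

invalid

From the right, keep odd positions and double even positions (subtract 9 from any doubled value over 9):
  doubled (positions 2,4,...): 0 3 5 0 8 2 1 → sum 19
  kept (positions 1,3,...): 7 8 2 6 4 5 3 → sum 35
Total = 54.
54 mod 10 = 4, so the number is invalid.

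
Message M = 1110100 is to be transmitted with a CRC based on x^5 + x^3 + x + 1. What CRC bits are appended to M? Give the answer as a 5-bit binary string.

Append 5 zeros: 111010000000. Divide by 101011 (XOR where the leading bit is 1):
  pos 0: 111010 XOR 101011 = 010001
  pos 1: 100010 XOR 101011 = 001001
  pos 3: 100100 XOR 101011 = 001111
  pos 5: 111100 XOR 101011 = 010111
  pos 6: 101110 XOR 101011 = 000101
Remainder (last 5 bits) = 00101. This is the CRC / FCS.

00101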